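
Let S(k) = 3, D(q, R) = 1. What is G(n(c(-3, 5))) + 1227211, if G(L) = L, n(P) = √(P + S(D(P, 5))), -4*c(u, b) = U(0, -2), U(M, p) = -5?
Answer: 1227211 + √17/2 ≈ 1.2272e+6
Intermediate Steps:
c(u, b) = 5/4 (c(u, b) = -¼*(-5) = 5/4)
n(P) = √(3 + P) (n(P) = √(P + 3) = √(3 + P))
G(n(c(-3, 5))) + 1227211 = √(3 + 5/4) + 1227211 = √(17/4) + 1227211 = √17/2 + 1227211 = 1227211 + √17/2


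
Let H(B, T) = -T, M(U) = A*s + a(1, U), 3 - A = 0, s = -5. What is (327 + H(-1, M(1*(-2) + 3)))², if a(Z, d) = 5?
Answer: 113569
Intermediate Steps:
A = 3 (A = 3 - 1*0 = 3 + 0 = 3)
M(U) = -10 (M(U) = 3*(-5) + 5 = -15 + 5 = -10)
(327 + H(-1, M(1*(-2) + 3)))² = (327 - 1*(-10))² = (327 + 10)² = 337² = 113569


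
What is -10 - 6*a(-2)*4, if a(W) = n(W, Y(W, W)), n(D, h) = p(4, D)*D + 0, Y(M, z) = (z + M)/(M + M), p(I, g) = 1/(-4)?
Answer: -22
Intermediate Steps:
p(I, g) = -1/4
Y(M, z) = (M + z)/(2*M) (Y(M, z) = (M + z)/((2*M)) = (M + z)*(1/(2*M)) = (M + z)/(2*M))
n(D, h) = -D/4 (n(D, h) = -D/4 + 0 = -D/4)
a(W) = -W/4
-10 - 6*a(-2)*4 = -10 - (-3)*(-2)/2*4 = -10 - 6*1/2*4 = -10 - 3*4 = -10 - 12 = -22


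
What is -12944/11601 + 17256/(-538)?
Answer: -103575364/3120669 ≈ -33.190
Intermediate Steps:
-12944/11601 + 17256/(-538) = -12944*1/11601 + 17256*(-1/538) = -12944/11601 - 8628/269 = -103575364/3120669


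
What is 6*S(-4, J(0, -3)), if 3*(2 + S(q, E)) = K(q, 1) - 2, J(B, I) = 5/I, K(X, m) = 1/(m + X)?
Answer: -50/3 ≈ -16.667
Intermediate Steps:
K(X, m) = 1/(X + m)
S(q, E) = -8/3 + 1/(3*(1 + q)) (S(q, E) = -2 + (1/(q + 1) - 2)/3 = -2 + (1/(1 + q) - 2)/3 = -2 + (-2 + 1/(1 + q))/3 = -2 + (-2/3 + 1/(3*(1 + q))) = -8/3 + 1/(3*(1 + q)))
6*S(-4, J(0, -3)) = 6*((-7 - 8*(-4))/(3*(1 - 4))) = 6*((1/3)*(-7 + 32)/(-3)) = 6*((1/3)*(-1/3)*25) = 6*(-25/9) = -50/3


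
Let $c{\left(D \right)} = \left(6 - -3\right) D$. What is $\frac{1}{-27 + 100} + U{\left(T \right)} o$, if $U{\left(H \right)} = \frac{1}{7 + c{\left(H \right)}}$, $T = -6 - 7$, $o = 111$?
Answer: $- \frac{7993}{8030} \approx -0.99539$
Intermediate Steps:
$c{\left(D \right)} = 9 D$ ($c{\left(D \right)} = \left(6 + 3\right) D = 9 D$)
$T = -13$ ($T = -6 - 7 = -13$)
$U{\left(H \right)} = \frac{1}{7 + 9 H}$
$\frac{1}{-27 + 100} + U{\left(T \right)} o = \frac{1}{-27 + 100} + \frac{1}{7 + 9 \left(-13\right)} 111 = \frac{1}{73} + \frac{1}{7 - 117} \cdot 111 = \frac{1}{73} + \frac{1}{-110} \cdot 111 = \frac{1}{73} - \frac{111}{110} = - \frac{7993}{8030}$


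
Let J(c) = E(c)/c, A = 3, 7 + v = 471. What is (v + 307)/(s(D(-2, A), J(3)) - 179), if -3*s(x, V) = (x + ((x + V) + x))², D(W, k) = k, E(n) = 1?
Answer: -20817/5617 ≈ -3.7061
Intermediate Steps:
v = 464 (v = -7 + 471 = 464)
J(c) = 1/c
s(x, V) = -(V + 3*x)²/3 (s(x, V) = -(x + ((x + V) + x))²/3 = -(x + ((V + x) + x))²/3 = -(x + (V + 2*x))²/3 = -(V + 3*x)²/3)
(v + 307)/(s(D(-2, A), J(3)) - 179) = (464 + 307)/(-(1/3 + 3*3)²/3 - 179) = 771/(-(⅓ + 9)²/3 - 179) = 771/(-(28/3)²/3 - 179) = 771/(-⅓*784/9 - 179) = 771/(-784/27 - 179) = 771/(-5617/27) = 771*(-27/5617) = -20817/5617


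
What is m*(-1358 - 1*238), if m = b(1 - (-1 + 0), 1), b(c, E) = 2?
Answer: -3192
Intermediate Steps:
m = 2
m*(-1358 - 1*238) = 2*(-1358 - 1*238) = 2*(-1358 - 238) = 2*(-1596) = -3192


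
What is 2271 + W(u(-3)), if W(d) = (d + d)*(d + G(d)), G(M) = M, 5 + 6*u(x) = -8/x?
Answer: 184000/81 ≈ 2271.6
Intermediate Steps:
u(x) = -5/6 - 4/(3*x) (u(x) = -5/6 + (-8/x)/6 = -5/6 - 4/(3*x))
W(d) = 4*d**2 (W(d) = (d + d)*(d + d) = (2*d)*(2*d) = 4*d**2)
2271 + W(u(-3)) = 2271 + 4*((1/6)*(-8 - 5*(-3))/(-3))**2 = 2271 + 4*((1/6)*(-1/3)*(-8 + 15))**2 = 2271 + 4*((1/6)*(-1/3)*7)**2 = 2271 + 4*(-7/18)**2 = 2271 + 4*(49/324) = 2271 + 49/81 = 184000/81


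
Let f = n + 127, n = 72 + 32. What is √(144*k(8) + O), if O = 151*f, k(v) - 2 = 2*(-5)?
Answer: √33729 ≈ 183.65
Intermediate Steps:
n = 104
f = 231 (f = 104 + 127 = 231)
k(v) = -8 (k(v) = 2 + 2*(-5) = 2 - 10 = -8)
O = 34881 (O = 151*231 = 34881)
√(144*k(8) + O) = √(144*(-8) + 34881) = √(-1152 + 34881) = √33729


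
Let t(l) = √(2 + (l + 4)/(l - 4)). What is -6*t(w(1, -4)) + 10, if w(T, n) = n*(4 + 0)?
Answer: 10 - 6*√65/5 ≈ 0.32529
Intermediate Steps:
w(T, n) = 4*n (w(T, n) = n*4 = 4*n)
t(l) = √(2 + (4 + l)/(-4 + l))
-6*t(w(1, -4)) + 10 = -6*√(-1/(-4 + 4*(-4)))*√(4 - 12*(-4)) + 10 = -6*2*√13*√(-1/(-4 - 16)) + 10 = -6*2*√13*√(-1/(-20)) + 10 = -6*√65/5 + 10 = 10 - 6*√65/5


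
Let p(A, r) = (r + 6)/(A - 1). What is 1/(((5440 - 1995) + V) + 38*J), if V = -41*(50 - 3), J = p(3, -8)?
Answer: 1/1480 ≈ 0.00067568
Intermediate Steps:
p(A, r) = (6 + r)/(-1 + A)
J = -1 (J = (6 - 8)/(-1 + 3) = -2/2 = (½)*(-2) = -1)
V = -1927 (V = -41*47 = -1927)
1/(((5440 - 1995) + V) + 38*J) = 1/(((5440 - 1995) - 1927) + 38*(-1)) = 1/((3445 - 1927) - 38) = 1/(1518 - 38) = 1/1480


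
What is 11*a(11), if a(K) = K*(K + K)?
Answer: 2662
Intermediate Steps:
a(K) = 2*K² (a(K) = K*(2*K) = 2*K²)
11*a(11) = 11*(2*11²) = 11*(2*121) = 11*242 = 2662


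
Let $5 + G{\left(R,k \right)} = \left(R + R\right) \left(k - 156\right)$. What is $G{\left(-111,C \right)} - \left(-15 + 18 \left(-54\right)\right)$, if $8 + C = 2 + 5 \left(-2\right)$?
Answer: $39166$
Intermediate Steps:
$C = -16$ ($C = -8 + \left(2 + 5 \left(-2\right)\right) = -8 + \left(2 - 10\right) = -8 - 8 = -16$)
$G{\left(R,k \right)} = -5 + 2 R \left(-156 + k\right)$ ($G{\left(R,k \right)} = -5 + \left(R + R\right) \left(k - 156\right) = -5 + 2 R \left(-156 + k\right)$)
$G{\left(-111,C \right)} - \left(-15 + 18 \left(-54\right)\right) = \left(-5 - -34632 + 2 \left(-111\right) \left(-16\right)\right) - \left(-15 + 18 \left(-54\right)\right) = \left(-5 + 34632 + 3552\right) - \left(-15 - 972\right) = 38179 - -987 = 38179 + 987 = 39166$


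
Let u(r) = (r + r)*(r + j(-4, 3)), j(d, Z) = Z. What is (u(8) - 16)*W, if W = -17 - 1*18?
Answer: -5600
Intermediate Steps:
W = -35 (W = -17 - 18 = -35)
u(r) = 2*r*(3 + r) (u(r) = (r + r)*(r + 3) = (2*r)*(3 + r) = 2*r*(3 + r))
(u(8) - 16)*W = (2*8*(3 + 8) - 16)*(-35) = (2*8*11 - 16)*(-35) = (176 - 16)*(-35) = 160*(-35) = -5600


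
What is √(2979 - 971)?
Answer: 2*√502 ≈ 44.811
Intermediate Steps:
√(2979 - 971) = √2008 = 2*√502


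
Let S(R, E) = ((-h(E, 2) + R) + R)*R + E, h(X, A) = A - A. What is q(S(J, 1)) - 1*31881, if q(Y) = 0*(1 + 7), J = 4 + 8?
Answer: -31881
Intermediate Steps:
J = 12
h(X, A) = 0
S(R, E) = E + 2*R**2 (S(R, E) = ((-1*0 + R) + R)*R + E = ((0 + R) + R)*R + E = (R + R)*R + E = (2*R)*R + E = 2*R**2 + E = E + 2*R**2)
q(Y) = 0 (q(Y) = 0*8 = 0)
q(S(J, 1)) - 1*31881 = 0 - 1*31881 = 0 - 31881 = -31881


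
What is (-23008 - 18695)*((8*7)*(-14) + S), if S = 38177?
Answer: -1559400279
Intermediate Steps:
(-23008 - 18695)*((8*7)*(-14) + S) = (-23008 - 18695)*((8*7)*(-14) + 38177) = -41703*(56*(-14) + 38177) = -41703*(-784 + 38177) = -41703*37393 = -1559400279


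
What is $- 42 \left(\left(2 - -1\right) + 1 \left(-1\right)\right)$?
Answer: $-84$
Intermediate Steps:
$- 42 \left(\left(2 - -1\right) + 1 \left(-1\right)\right) = - 42 \left(\left(2 + 1\right) - 1\right) = - 42 \left(3 - 1\right) = \left(-42\right) 2 = -84$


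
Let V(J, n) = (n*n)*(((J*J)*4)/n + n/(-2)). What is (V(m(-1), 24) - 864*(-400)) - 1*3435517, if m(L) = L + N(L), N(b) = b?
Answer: -3096445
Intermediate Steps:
m(L) = 2*L (m(L) = L + L = 2*L)
V(J, n) = n**2*(-n/2 + 4*J**2/n) (V(J, n) = n**2*((J**2*4)/n + n*(-1/2)) = n**2*((4*J**2)/n - n/2) = n**2*(4*J**2/n - n/2) = n**2*(-n/2 + 4*J**2/n))
(V(m(-1), 24) - 864*(-400)) - 1*3435517 = ((1/2)*24*(-1*24**2 + 8*(2*(-1))**2) - 864*(-400)) - 1*3435517 = ((1/2)*24*(-1*576 + 8*(-2)**2) + 345600) - 3435517 = ((1/2)*24*(-576 + 8*4) + 345600) - 3435517 = ((1/2)*24*(-576 + 32) + 345600) - 3435517 = ((1/2)*24*(-544) + 345600) - 3435517 = (-6528 + 345600) - 3435517 = 339072 - 3435517 = -3096445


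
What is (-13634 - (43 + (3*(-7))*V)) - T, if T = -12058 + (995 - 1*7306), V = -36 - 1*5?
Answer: 3831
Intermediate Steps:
V = -41 (V = -36 - 5 = -41)
T = -18369 (T = -12058 + (995 - 7306) = -12058 - 6311 = -18369)
(-13634 - (43 + (3*(-7))*V)) - T = (-13634 - (43 + (3*(-7))*(-41))) - 1*(-18369) = (-13634 - (43 - 21*(-41))) + 18369 = (-13634 - (43 + 861)) + 18369 = (-13634 - 1*904) + 18369 = (-13634 - 904) + 18369 = -14538 + 18369 = 3831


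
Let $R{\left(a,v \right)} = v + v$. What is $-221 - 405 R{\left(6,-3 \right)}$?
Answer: $2209$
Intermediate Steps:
$R{\left(a,v \right)} = 2 v$
$-221 - 405 R{\left(6,-3 \right)} = -221 - 405 \cdot 2 \left(-3\right) = -221 - -2430 = -221 + 2430 = 2209$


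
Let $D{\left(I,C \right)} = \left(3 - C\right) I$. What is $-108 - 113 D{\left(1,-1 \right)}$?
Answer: $-560$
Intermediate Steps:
$D{\left(I,C \right)} = I \left(3 - C\right)$
$-108 - 113 D{\left(1,-1 \right)} = -108 - 113 \cdot 1 \left(3 - -1\right) = -108 - 113 \cdot 1 \left(3 + 1\right) = -108 - 113 \cdot 1 \cdot 4 = -108 - 452 = -560$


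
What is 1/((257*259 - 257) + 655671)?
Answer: 1/721977 ≈ 1.3851e-6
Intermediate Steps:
1/((257*259 - 257) + 655671) = 1/((66563 - 257) + 655671) = 1/(66306 + 655671) = 1/721977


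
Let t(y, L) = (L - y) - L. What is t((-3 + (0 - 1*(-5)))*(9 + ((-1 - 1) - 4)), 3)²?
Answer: 36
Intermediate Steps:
t(y, L) = -y
t((-3 + (0 - 1*(-5)))*(9 + ((-1 - 1) - 4)), 3)² = (-(-3 + (0 - 1*(-5)))*(9 + ((-1 - 1) - 4)))² = (-(-3 + (0 + 5))*(9 + (-2 - 4)))² = (-(-3 + 5)*(9 - 6))² = (-2*3)² = (-1*6)² = (-6)² = 36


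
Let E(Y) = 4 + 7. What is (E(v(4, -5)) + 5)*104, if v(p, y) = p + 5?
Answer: 1664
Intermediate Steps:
v(p, y) = 5 + p
E(Y) = 11
(E(v(4, -5)) + 5)*104 = (11 + 5)*104 = 16*104 = 1664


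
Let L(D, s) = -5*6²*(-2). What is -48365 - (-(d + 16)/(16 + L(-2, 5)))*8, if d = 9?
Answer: -2273130/47 ≈ -48364.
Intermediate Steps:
L(D, s) = 360 (L(D, s) = -5*36*(-2) = -180*(-2) = 360)
-48365 - (-(d + 16)/(16 + L(-2, 5)))*8 = -48365 - (-(9 + 16)/(16 + 360))*8 = -48365 - (-25/376)*8 = -48365 - (-1*25/376)*8 = -48365 - (-25)*8/376 = -48365 - 1*(-25/47) = -48365 + 25/47 = -2273130/47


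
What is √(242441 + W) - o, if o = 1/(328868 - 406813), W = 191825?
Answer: 1/77945 + √434266 ≈ 658.99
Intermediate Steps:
o = -1/77945 (o = 1/(-77945) = -1/77945 ≈ -1.2830e-5)
√(242441 + W) - o = √(242441 + 191825) - 1*(-1/77945) = √434266 + 1/77945 = 1/77945 + √434266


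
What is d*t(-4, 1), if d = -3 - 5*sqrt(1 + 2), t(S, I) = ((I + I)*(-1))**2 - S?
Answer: -24 - 40*sqrt(3) ≈ -93.282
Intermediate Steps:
t(S, I) = -S + 4*I**2 (t(S, I) = ((2*I)*(-1))**2 - S = (-2*I)**2 - S = 4*I**2 - S = -S + 4*I**2)
d = -3 - 5*sqrt(3) ≈ -11.660
d*t(-4, 1) = (-3 - 5*sqrt(3))*(-1*(-4) + 4*1**2) = (-3 - 5*sqrt(3))*(4 + 4*1) = (-3 - 5*sqrt(3))*(4 + 4) = (-3 - 5*sqrt(3))*8 = -24 - 40*sqrt(3)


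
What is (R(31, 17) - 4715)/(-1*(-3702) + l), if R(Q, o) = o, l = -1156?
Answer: -2349/1273 ≈ -1.8452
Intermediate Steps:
(R(31, 17) - 4715)/(-1*(-3702) + l) = (17 - 4715)/(-1*(-3702) - 1156) = -4698/(3702 - 1156) = -4698/2546 = -4698*1/2546 = -2349/1273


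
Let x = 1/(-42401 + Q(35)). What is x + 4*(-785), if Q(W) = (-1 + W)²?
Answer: -129509301/41245 ≈ -3140.0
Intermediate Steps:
x = -1/41245 (x = 1/(-42401 + (-1 + 35)²) = 1/(-42401 + 34²) = 1/(-42401 + 1156) = 1/(-41245) = -1/41245 ≈ -2.4245e-5)
x + 4*(-785) = -1/41245 + 4*(-785) = -1/41245 - 3140 = -129509301/41245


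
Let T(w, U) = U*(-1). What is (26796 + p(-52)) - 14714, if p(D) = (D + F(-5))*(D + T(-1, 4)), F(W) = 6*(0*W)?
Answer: 14994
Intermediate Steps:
T(w, U) = -U
F(W) = 0 (F(W) = 6*0 = 0)
p(D) = D*(-4 + D) (p(D) = (D + 0)*(D - 1*4) = D*(D - 4) = D*(-4 + D))
(26796 + p(-52)) - 14714 = (26796 - 52*(-4 - 52)) - 14714 = (26796 - 52*(-56)) - 14714 = (26796 + 2912) - 14714 = 29708 - 14714 = 14994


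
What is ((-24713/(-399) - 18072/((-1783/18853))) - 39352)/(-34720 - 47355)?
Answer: -107992236479/58389550275 ≈ -1.8495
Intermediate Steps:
((-24713/(-399) - 18072/((-1783/18853))) - 39352)/(-34720 - 47355) = ((-24713*(-1/399) - 18072/((-1783*1/18853))) - 39352)/(-82075) = ((24713/399 - 18072/(-1783/18853)) - 39352)*(-1/82075) = ((24713/399 - 18072*(-18853/1783)) - 39352)*(-1/82075) = ((24713/399 + 340711416/1783) - 39352)*(-1/82075) = (135987918263/711417 - 39352)*(-1/82075) = (107992236479/711417)*(-1/82075) = -107992236479/58389550275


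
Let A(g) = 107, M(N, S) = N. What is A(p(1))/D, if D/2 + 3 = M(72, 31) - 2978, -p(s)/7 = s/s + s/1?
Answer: -107/5818 ≈ -0.018391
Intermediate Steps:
p(s) = -7 - 7*s (p(s) = -7*(s/s + s/1) = -7*(1 + s*1) = -7*(1 + s) = -7 - 7*s)
D = -5818 (D = -6 + 2*(72 - 2978) = -6 + 2*(-2906) = -6 - 5812 = -5818)
A(p(1))/D = 107/(-5818) = 107*(-1/5818) = -107/5818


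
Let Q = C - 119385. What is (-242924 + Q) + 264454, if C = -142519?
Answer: -240374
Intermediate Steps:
Q = -261904 (Q = -142519 - 119385 = -261904)
(-242924 + Q) + 264454 = (-242924 - 261904) + 264454 = -504828 + 264454 = -240374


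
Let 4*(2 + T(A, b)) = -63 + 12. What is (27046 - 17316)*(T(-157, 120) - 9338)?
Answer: -182004515/2 ≈ -9.1002e+7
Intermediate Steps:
T(A, b) = -59/4 (T(A, b) = -2 + (-63 + 12)/4 = -2 + (1/4)*(-51) = -2 - 51/4 = -59/4)
(27046 - 17316)*(T(-157, 120) - 9338) = (27046 - 17316)*(-59/4 - 9338) = 9730*(-37411/4) = -182004515/2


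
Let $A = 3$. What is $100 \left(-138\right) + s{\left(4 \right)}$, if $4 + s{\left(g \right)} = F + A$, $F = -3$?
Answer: $-13804$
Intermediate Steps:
$s{\left(g \right)} = -4$ ($s{\left(g \right)} = -4 + \left(-3 + 3\right) = -4 + 0 = -4$)
$100 \left(-138\right) + s{\left(4 \right)} = 100 \left(-138\right) - 4 = -13800 - 4 = -13804$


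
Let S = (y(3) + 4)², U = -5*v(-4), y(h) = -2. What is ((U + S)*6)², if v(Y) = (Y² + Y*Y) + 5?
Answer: 1179396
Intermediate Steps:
v(Y) = 5 + 2*Y² (v(Y) = (Y² + Y²) + 5 = 2*Y² + 5 = 5 + 2*Y²)
U = -185 (U = -5*(5 + 2*(-4)²) = -5*(5 + 2*16) = -5*(5 + 32) = -5*37 = -185)
S = 4 (S = (-2 + 4)² = 2² = 4)
((U + S)*6)² = ((-185 + 4)*6)² = (-181*6)² = (-1086)² = 1179396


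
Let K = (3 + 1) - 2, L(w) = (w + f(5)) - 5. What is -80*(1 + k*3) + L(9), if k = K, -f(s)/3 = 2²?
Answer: -568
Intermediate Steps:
f(s) = -12 (f(s) = -3*2² = -3*4 = -12)
L(w) = -17 + w (L(w) = (w - 12) - 5 = (-12 + w) - 5 = -17 + w)
K = 2 (K = 4 - 2 = 2)
k = 2
-80*(1 + k*3) + L(9) = -80*(1 + 2*3) + (-17 + 9) = -80*(1 + 6) - 8 = -80*7 - 8 = -560 - 8 = -568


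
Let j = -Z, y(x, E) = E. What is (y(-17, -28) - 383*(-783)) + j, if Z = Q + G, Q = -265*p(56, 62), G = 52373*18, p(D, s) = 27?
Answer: -635698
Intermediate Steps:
G = 942714
Q = -7155 (Q = -265*27 = -7155)
Z = 935559 (Z = -7155 + 942714 = 935559)
j = -935559 (j = -1*935559 = -935559)
(y(-17, -28) - 383*(-783)) + j = (-28 - 383*(-783)) - 935559 = (-28 + 299889) - 935559 = 299861 - 935559 = -635698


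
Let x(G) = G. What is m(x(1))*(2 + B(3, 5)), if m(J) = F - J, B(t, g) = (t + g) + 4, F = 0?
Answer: -14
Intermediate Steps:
B(t, g) = 4 + g + t (B(t, g) = (g + t) + 4 = 4 + g + t)
m(J) = -J (m(J) = 0 - J = -J)
m(x(1))*(2 + B(3, 5)) = (-1*1)*(2 + (4 + 5 + 3)) = -(2 + 12) = -1*14 = -14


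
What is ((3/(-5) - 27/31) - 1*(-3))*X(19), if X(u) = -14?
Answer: -3318/155 ≈ -21.406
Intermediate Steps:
((3/(-5) - 27/31) - 1*(-3))*X(19) = ((3/(-5) - 27/31) - 1*(-3))*(-14) = ((3*(-⅕) - 27*1/31) + 3)*(-14) = ((-⅗ - 27/31) + 3)*(-14) = (-228/155 + 3)*(-14) = (237/155)*(-14) = -3318/155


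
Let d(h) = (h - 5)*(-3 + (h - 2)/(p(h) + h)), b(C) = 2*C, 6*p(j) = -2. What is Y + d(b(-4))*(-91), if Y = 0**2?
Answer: -10647/5 ≈ -2129.4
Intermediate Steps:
p(j) = -1/3 (p(j) = (1/6)*(-2) = -1/3)
Y = 0
d(h) = (-5 + h)*(-3 + (-2 + h)/(-1/3 + h)) (d(h) = (h - 5)*(-3 + (h - 2)/(-1/3 + h)) = (-5 + h)*(-3 + (-2 + h)/(-1/3 + h)))
Y + d(b(-4))*(-91) = 0 + (3*(5 - 2*(2*(-4))**2 + 9*(2*(-4)))/(-1 + 3*(2*(-4))))*(-91) = 0 + (3*(5 - 2*(-8)**2 + 9*(-8))/(-1 + 3*(-8)))*(-91) = 0 + (3*(5 - 2*64 - 72)/(-1 - 24))*(-91) = 0 + (3*(5 - 128 - 72)/(-25))*(-91) = 0 + (3*(-1/25)*(-195))*(-91) = 0 + (117/5)*(-91) = 0 - 10647/5 = -10647/5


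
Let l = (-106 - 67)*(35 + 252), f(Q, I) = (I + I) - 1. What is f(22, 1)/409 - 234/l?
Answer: 145357/20307259 ≈ 0.0071579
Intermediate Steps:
f(Q, I) = -1 + 2*I (f(Q, I) = 2*I - 1 = -1 + 2*I)
l = -49651 (l = -173*287 = -49651)
f(22, 1)/409 - 234/l = (-1 + 2*1)/409 - 234/(-49651) = (-1 + 2)*(1/409) - 234*(-1/49651) = 1*(1/409) + 234/49651 = 1/409 + 234/49651 = 145357/20307259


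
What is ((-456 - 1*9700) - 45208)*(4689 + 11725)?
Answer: -908744696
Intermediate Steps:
((-456 - 1*9700) - 45208)*(4689 + 11725) = ((-456 - 9700) - 45208)*16414 = (-10156 - 45208)*16414 = -55364*16414 = -908744696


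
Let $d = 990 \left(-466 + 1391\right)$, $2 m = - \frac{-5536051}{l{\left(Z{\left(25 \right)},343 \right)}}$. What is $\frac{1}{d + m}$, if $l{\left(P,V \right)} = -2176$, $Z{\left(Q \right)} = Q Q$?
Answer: $\frac{4352}{3979807949} \approx 1.0935 \cdot 10^{-6}$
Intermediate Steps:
$Z{\left(Q \right)} = Q^{2}$
$m = - \frac{5536051}{4352}$ ($m = \frac{\left(-1\right) \left(- \frac{5536051}{-2176}\right)}{2} = \frac{\left(-1\right) \left(\left(-5536051\right) \left(- \frac{1}{2176}\right)\right)}{2} = \frac{\left(-1\right) \frac{5536051}{2176}}{2} = \frac{1}{2} \left(- \frac{5536051}{2176}\right) = - \frac{5536051}{4352} \approx -1272.1$)
$d = 915750$ ($d = 990 \cdot 925 = 915750$)
$\frac{1}{d + m} = \frac{1}{915750 - \frac{5536051}{4352}} = \frac{1}{\frac{3979807949}{4352}} = \frac{4352}{3979807949}$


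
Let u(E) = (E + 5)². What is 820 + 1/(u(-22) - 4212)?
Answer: 3216859/3923 ≈ 820.00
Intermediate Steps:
u(E) = (5 + E)²
820 + 1/(u(-22) - 4212) = 820 + 1/((5 - 22)² - 4212) = 820 + 1/((-17)² - 4212) = 820 + 1/(289 - 4212) = 820 + 1/(-3923) = 820 - 1/3923 = 3216859/3923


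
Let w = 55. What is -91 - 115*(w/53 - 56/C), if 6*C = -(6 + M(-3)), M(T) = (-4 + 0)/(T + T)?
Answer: -318336/53 ≈ -6006.3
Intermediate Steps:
M(T) = -2/T (M(T) = -4*1/(2*T) = -2/T)
C = -10/9 (C = (-(6 - 2/(-3)))/6 = (-(6 - 2*(-⅓)))/6 = (-(6 + ⅔))/6 = (-1*20/3)/6 = (⅙)*(-20/3) = -10/9 ≈ -1.1111)
-91 - 115*(w/53 - 56/C) = -91 - 115*(55/53 - 56/(-10/9)) = -91 - 115*(55*(1/53) - 56*(-9/10)) = -91 - 115*(55/53 + 252/5) = -91 - 115*13631/265 = -91 - 313513/53 = -318336/53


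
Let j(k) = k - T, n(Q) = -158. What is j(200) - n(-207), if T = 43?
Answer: 315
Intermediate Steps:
j(k) = -43 + k (j(k) = k - 1*43 = k - 43 = -43 + k)
j(200) - n(-207) = (-43 + 200) - 1*(-158) = 157 + 158 = 315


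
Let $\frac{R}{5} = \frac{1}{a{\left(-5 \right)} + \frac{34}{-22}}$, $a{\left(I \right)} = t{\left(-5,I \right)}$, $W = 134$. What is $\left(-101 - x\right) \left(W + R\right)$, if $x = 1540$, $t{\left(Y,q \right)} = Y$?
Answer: $- \frac{5247371}{24} \approx -2.1864 \cdot 10^{5}$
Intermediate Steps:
$a{\left(I \right)} = -5$
$R = - \frac{55}{72}$ ($R = \frac{5}{-5 + \frac{34}{-22}} = \frac{5}{-5 + 34 \left(- \frac{1}{22}\right)} = \frac{5}{-5 - \frac{17}{11}} = \frac{5}{- \frac{72}{11}} = 5 \left(- \frac{11}{72}\right) = - \frac{55}{72} \approx -0.76389$)
$\left(-101 - x\right) \left(W + R\right) = \left(-101 - 1540\right) \left(134 - \frac{55}{72}\right) = \left(-101 - 1540\right) \frac{9593}{72} = \left(-1641\right) \frac{9593}{72} = - \frac{5247371}{24}$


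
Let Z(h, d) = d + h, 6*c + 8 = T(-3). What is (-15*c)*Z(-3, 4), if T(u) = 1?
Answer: 35/2 ≈ 17.500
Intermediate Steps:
c = -7/6 (c = -4/3 + (1/6)*1 = -4/3 + 1/6 = -7/6 ≈ -1.1667)
(-15*c)*Z(-3, 4) = (-15*(-7/6))*(4 - 3) = (35/2)*1 = 35/2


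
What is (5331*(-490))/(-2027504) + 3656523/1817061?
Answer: 2026687263697/614016407624 ≈ 3.3007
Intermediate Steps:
(5331*(-490))/(-2027504) + 3656523/1817061 = -2612190*(-1/2027504) + 3656523*(1/1817061) = 1306095/1013752 + 1218841/605687 = 2026687263697/614016407624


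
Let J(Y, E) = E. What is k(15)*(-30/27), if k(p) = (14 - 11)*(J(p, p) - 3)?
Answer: -40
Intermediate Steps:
k(p) = -9 + 3*p (k(p) = (14 - 11)*(p - 3) = 3*(-3 + p) = -9 + 3*p)
k(15)*(-30/27) = (-9 + 3*15)*(-30/27) = (-9 + 45)*(-30*1/27) = 36*(-10/9) = -40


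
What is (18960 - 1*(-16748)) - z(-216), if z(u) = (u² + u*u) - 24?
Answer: -57580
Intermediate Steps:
z(u) = -24 + 2*u² (z(u) = (u² + u²) - 24 = 2*u² - 24 = -24 + 2*u²)
(18960 - 1*(-16748)) - z(-216) = (18960 - 1*(-16748)) - (-24 + 2*(-216)²) = (18960 + 16748) - (-24 + 2*46656) = 35708 - (-24 + 93312) = 35708 - 1*93288 = 35708 - 93288 = -57580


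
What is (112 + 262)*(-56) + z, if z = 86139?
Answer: 65195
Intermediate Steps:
(112 + 262)*(-56) + z = (112 + 262)*(-56) + 86139 = 374*(-56) + 86139 = -20944 + 86139 = 65195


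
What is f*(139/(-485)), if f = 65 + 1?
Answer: -9174/485 ≈ -18.915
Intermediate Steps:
f = 66
f*(139/(-485)) = 66*(139/(-485)) = 66*(139*(-1/485)) = 66*(-139/485) = -9174/485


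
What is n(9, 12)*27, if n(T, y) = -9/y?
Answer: -81/4 ≈ -20.250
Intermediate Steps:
n(9, 12)*27 = -9/12*27 = -9*1/12*27 = -¾*27 = -81/4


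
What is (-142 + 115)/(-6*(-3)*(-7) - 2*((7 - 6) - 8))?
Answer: 27/112 ≈ 0.24107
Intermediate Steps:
(-142 + 115)/(-6*(-3)*(-7) - 2*((7 - 6) - 8)) = -27/(18*(-7) - 2*(1 - 8)) = -27/(-126 - 2*(-7)) = -27/(-126 + 14) = -27/(-112) = -27*(-1/112) = 27/112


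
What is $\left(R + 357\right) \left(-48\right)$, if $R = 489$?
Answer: $-40608$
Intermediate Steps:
$\left(R + 357\right) \left(-48\right) = \left(489 + 357\right) \left(-48\right) = 846 \left(-48\right) = -40608$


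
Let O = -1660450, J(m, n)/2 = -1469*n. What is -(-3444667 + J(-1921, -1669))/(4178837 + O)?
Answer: -1458855/2518387 ≈ -0.57928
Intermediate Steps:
J(m, n) = -2938*n (J(m, n) = 2*(-1469*n) = -2938*n)
-(-3444667 + J(-1921, -1669))/(4178837 + O) = -(-3444667 - 2938*(-1669))/(4178837 - 1660450) = -(-3444667 + 4903522)/2518387 = -1458855/2518387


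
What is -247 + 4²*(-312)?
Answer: -5239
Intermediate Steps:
-247 + 4²*(-312) = -247 + 16*(-312) = -247 - 4992 = -5239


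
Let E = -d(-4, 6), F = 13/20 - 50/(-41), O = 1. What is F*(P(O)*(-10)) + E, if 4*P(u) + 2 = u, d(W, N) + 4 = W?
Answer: 4157/328 ≈ 12.674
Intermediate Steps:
d(W, N) = -4 + W
P(u) = -½ + u/4
F = 1533/820 (F = 13*(1/20) - 50*(-1/41) = 13/20 + 50/41 = 1533/820 ≈ 1.8695)
E = 8 (E = -(-4 - 4) = -1*(-8) = 8)
F*(P(O)*(-10)) + E = 1533*((-½ + (¼)*1)*(-10))/820 + 8 = 1533*((-½ + ¼)*(-10))/820 + 8 = 1533*(-¼*(-10))/820 + 8 = (1533/820)*(5/2) + 8 = 1533/328 + 8 = 4157/328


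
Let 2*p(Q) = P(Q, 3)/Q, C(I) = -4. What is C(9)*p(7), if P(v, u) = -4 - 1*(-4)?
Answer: 0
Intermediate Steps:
P(v, u) = 0 (P(v, u) = -4 + 4 = 0)
p(Q) = 0 (p(Q) = (0/Q)/2 = (½)*0 = 0)
C(9)*p(7) = -4*0 = 0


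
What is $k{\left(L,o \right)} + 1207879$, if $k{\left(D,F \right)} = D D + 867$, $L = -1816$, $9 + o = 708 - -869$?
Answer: $4506602$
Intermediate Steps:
$o = 1568$ ($o = -9 + \left(708 - -869\right) = -9 + \left(708 + 869\right) = -9 + 1577 = 1568$)
$k{\left(D,F \right)} = 867 + D^{2}$ ($k{\left(D,F \right)} = D^{2} + 867 = 867 + D^{2}$)
$k{\left(L,o \right)} + 1207879 = \left(867 + \left(-1816\right)^{2}\right) + 1207879 = \left(867 + 3297856\right) + 1207879 = 3298723 + 1207879 = 4506602$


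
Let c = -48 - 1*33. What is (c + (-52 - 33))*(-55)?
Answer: 9130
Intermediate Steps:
c = -81 (c = -48 - 33 = -81)
(c + (-52 - 33))*(-55) = (-81 + (-52 - 33))*(-55) = (-81 - 85)*(-55) = -166*(-55) = 9130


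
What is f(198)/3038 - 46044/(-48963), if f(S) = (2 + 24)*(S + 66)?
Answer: 79327284/24791599 ≈ 3.1998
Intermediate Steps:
f(S) = 1716 + 26*S (f(S) = 26*(66 + S) = 1716 + 26*S)
f(198)/3038 - 46044/(-48963) = (1716 + 26*198)/3038 - 46044/(-48963) = (1716 + 5148)*(1/3038) - 46044*(-1/48963) = 6864*(1/3038) + 15348/16321 = 3432/1519 + 15348/16321 = 79327284/24791599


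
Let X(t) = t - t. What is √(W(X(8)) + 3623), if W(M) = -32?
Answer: 3*√399 ≈ 59.925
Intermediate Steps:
X(t) = 0
√(W(X(8)) + 3623) = √(-32 + 3623) = √3591 = 3*√399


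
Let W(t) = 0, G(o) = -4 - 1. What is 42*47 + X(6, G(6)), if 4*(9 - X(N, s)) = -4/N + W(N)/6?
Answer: 11899/6 ≈ 1983.2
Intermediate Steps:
G(o) = -5
X(N, s) = 9 + 1/N (X(N, s) = 9 - (-4/N + 0/6)/4 = 9 - (-4/N + 0*(1/6))/4 = 9 - (-4/N + 0)/4 = 9 - (-1)/N = 9 + 1/N)
42*47 + X(6, G(6)) = 42*47 + (9 + 1/6) = 1974 + (9 + 1/6) = 1974 + 55/6 = 11899/6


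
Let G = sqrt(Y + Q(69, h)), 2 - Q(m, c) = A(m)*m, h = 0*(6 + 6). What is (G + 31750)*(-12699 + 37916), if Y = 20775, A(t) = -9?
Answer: 800639750 + 25217*sqrt(21398) ≈ 8.0433e+8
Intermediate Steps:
h = 0 (h = 0*12 = 0)
Q(m, c) = 2 + 9*m (Q(m, c) = 2 - (-9)*m = 2 + 9*m)
G = sqrt(21398) (G = sqrt(20775 + (2 + 9*69)) = sqrt(20775 + (2 + 621)) = sqrt(20775 + 623) = sqrt(21398) ≈ 146.28)
(G + 31750)*(-12699 + 37916) = (sqrt(21398) + 31750)*(-12699 + 37916) = (31750 + sqrt(21398))*25217 = 800639750 + 25217*sqrt(21398)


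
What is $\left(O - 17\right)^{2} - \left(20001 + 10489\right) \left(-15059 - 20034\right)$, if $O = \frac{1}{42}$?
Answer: $\frac{1887455053849}{1764} \approx 1.07 \cdot 10^{9}$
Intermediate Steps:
$O = \frac{1}{42} \approx 0.02381$
$\left(O - 17\right)^{2} - \left(20001 + 10489\right) \left(-15059 - 20034\right) = \left(\frac{1}{42} - 17\right)^{2} - \left(20001 + 10489\right) \left(-15059 - 20034\right) = \left(- \frac{713}{42}\right)^{2} - 30490 \left(-35093\right) = \frac{508369}{1764} - -1069985570 = \frac{508369}{1764} + 1069985570 = \frac{1887455053849}{1764}$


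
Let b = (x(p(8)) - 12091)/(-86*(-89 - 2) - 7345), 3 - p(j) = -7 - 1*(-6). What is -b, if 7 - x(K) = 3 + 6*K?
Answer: 12111/481 ≈ 25.179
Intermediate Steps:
p(j) = 4 (p(j) = 3 - (-7 - 1*(-6)) = 3 - (-7 + 6) = 3 - 1*(-1) = 3 + 1 = 4)
x(K) = 4 - 6*K (x(K) = 7 - (3 + 6*K) = 7 + (-3 - 6*K) = 4 - 6*K)
b = -12111/481 (b = ((4 - 6*4) - 12091)/(-86*(-89 - 2) - 7345) = ((4 - 24) - 12091)/(-86*(-91) - 7345) = (-20 - 12091)/(7826 - 7345) = -12111/481 ≈ -25.179)
-b = -1*(-12111/481) = 12111/481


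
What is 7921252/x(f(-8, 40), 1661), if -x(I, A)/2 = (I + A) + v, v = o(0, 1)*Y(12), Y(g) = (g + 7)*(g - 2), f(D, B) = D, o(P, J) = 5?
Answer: -208454/137 ≈ -1521.6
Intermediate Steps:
Y(g) = (-2 + g)*(7 + g) (Y(g) = (7 + g)*(-2 + g) = (-2 + g)*(7 + g))
v = 950 (v = 5*(-14 + 12² + 5*12) = 5*(-14 + 144 + 60) = 5*190 = 950)
x(I, A) = -1900 - 2*A - 2*I (x(I, A) = -2*((I + A) + 950) = -2*((A + I) + 950) = -2*(950 + A + I) = -1900 - 2*A - 2*I)
7921252/x(f(-8, 40), 1661) = 7921252/(-1900 - 2*1661 - 2*(-8)) = 7921252/(-1900 - 3322 + 16) = 7921252/(-5206) = 7921252*(-1/5206) = -208454/137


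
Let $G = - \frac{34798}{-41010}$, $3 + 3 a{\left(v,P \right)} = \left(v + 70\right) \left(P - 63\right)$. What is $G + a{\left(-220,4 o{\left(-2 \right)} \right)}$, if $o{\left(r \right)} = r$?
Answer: $\frac{72789644}{20505} \approx 3549.8$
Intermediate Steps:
$a{\left(v,P \right)} = -1 + \frac{\left(-63 + P\right) \left(70 + v\right)}{3}$ ($a{\left(v,P \right)} = -1 + \frac{\left(v + 70\right) \left(P - 63\right)}{3} = -1 + \frac{\left(70 + v\right) \left(-63 + P\right)}{3} = -1 + \frac{\left(-63 + P\right) \left(70 + v\right)}{3}$)
$G = \frac{17399}{20505}$ ($G = \left(-34798\right) \left(- \frac{1}{41010}\right) = \frac{17399}{20505} \approx 0.84853$)
$G + a{\left(-220,4 o{\left(-2 \right)} \right)} = \frac{17399}{20505} + \left(-1471 - -4620 + \frac{70 \cdot 4 \left(-2\right)}{3} + \frac{1}{3} \cdot 4 \left(-2\right) \left(-220\right)\right) = \frac{17399}{20505} + \left(-1471 + 4620 + \frac{70}{3} \left(-8\right) + \frac{1}{3} \left(-8\right) \left(-220\right)\right) = \frac{17399}{20505} + \left(-1471 + 4620 - \frac{560}{3} + \frac{1760}{3}\right) = \frac{17399}{20505} + 3549 = \frac{72789644}{20505}$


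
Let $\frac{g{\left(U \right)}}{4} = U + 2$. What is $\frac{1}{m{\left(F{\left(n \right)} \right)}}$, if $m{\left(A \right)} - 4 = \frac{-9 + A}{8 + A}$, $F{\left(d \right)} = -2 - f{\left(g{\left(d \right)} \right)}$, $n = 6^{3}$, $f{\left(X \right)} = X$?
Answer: $\frac{866}{4347} \approx 0.19922$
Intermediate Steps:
$g{\left(U \right)} = 8 + 4 U$ ($g{\left(U \right)} = 4 \left(U + 2\right) = 4 \left(2 + U\right) = 8 + 4 U$)
$n = 216$
$F{\left(d \right)} = -10 - 4 d$ ($F{\left(d \right)} = -2 - \left(8 + 4 d\right) = -10 - 4 d$)
$m{\left(A \right)} = 4 + \frac{-9 + A}{8 + A}$
$\frac{1}{m{\left(F{\left(n \right)} \right)}} = \frac{1}{\frac{1}{8 - 874} \left(23 + 5 \left(-10 - 864\right)\right)} = \frac{1}{\frac{1}{8 - 874} \left(23 + 5 \left(-874\right)\right)} = \frac{1}{\frac{1}{-866} \left(23 - 4370\right)} = \frac{1}{\left(- \frac{1}{866}\right) \left(-4347\right)} = \frac{1}{\frac{4347}{866}} = \frac{866}{4347}$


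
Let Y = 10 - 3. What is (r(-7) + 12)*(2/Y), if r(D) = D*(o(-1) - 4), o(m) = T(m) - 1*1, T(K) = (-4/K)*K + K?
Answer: 164/7 ≈ 23.429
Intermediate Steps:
T(K) = -4 + K
o(m) = -5 + m (o(m) = (-4 + m) - 1*1 = (-4 + m) - 1 = -5 + m)
Y = 7
r(D) = -10*D (r(D) = D*((-5 - 1) - 4) = D*(-6 - 4) = D*(-10) = -10*D)
(r(-7) + 12)*(2/Y) = (-10*(-7) + 12)*(2/7) = (70 + 12)*(2*(⅐)) = 82*(2/7) = 164/7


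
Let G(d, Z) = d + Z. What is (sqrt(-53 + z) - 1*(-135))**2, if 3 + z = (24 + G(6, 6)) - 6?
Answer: (135 + I*sqrt(26))**2 ≈ 18199.0 + 1376.7*I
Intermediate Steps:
G(d, Z) = Z + d
z = 27 (z = -3 + ((24 + (6 + 6)) - 6) = -3 + ((24 + 12) - 6) = -3 + (36 - 6) = -3 + 30 = 27)
(sqrt(-53 + z) - 1*(-135))**2 = (sqrt(-53 + 27) - 1*(-135))**2 = (sqrt(-26) + 135)**2 = (I*sqrt(26) + 135)**2 = (135 + I*sqrt(26))**2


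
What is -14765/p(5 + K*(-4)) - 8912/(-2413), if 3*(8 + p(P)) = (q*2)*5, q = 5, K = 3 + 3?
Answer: -106652123/62738 ≈ -1700.0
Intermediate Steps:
K = 6
p(P) = 26/3 (p(P) = -8 + ((5*2)*5)/3 = -8 + (10*5)/3 = -8 + (1/3)*50 = -8 + 50/3 = 26/3)
-14765/p(5 + K*(-4)) - 8912/(-2413) = -14765/26/3 - 8912/(-2413) = -14765*3/26 - 8912*(-1/2413) = -44295/26 + 8912/2413 = -106652123/62738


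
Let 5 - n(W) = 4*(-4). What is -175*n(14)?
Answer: -3675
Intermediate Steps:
n(W) = 21 (n(W) = 5 - 4*(-4) = 5 - 1*(-16) = 5 + 16 = 21)
-175*n(14) = -175*21 = -3675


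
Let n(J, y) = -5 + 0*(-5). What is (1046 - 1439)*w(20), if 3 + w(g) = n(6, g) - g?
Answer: 11004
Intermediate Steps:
n(J, y) = -5 (n(J, y) = -5 + 0 = -5)
w(g) = -8 - g (w(g) = -3 + (-5 - g) = -8 - g)
(1046 - 1439)*w(20) = (1046 - 1439)*(-8 - 1*20) = -393*(-8 - 20) = -393*(-28) = 11004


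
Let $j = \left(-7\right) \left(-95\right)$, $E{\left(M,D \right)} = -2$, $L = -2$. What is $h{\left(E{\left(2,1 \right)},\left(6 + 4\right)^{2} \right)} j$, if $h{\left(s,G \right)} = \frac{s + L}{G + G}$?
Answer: $- \frac{133}{10} \approx -13.3$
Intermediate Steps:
$h{\left(s,G \right)} = \frac{-2 + s}{2 G}$ ($h{\left(s,G \right)} = \frac{s - 2}{G + G} = \frac{-2 + s}{2 G}$)
$j = 665$
$h{\left(E{\left(2,1 \right)},\left(6 + 4\right)^{2} \right)} j = \frac{-2 - 2}{2 \left(6 + 4\right)^{2}} \cdot 665 = \frac{1}{2} \frac{1}{10^{2}} \left(-4\right) 665 = \frac{1}{2} \cdot \frac{1}{100} \left(-4\right) 665 = \left(- \frac{1}{50}\right) 665 = - \frac{133}{10}$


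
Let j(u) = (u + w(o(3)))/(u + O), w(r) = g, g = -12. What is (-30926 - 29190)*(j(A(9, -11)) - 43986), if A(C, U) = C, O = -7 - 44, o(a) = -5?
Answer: 2644258082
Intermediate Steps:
O = -51
w(r) = -12
j(u) = (-12 + u)/(-51 + u) (j(u) = (u - 12)/(u - 51) = (-12 + u)/(-51 + u))
(-30926 - 29190)*(j(A(9, -11)) - 43986) = (-30926 - 29190)*((-12 + 9)/(-51 + 9) - 43986) = -60116*(-3/(-42) - 43986) = -60116*(-1/42*(-3) - 43986) = -60116*(1/14 - 43986) = -60116*(-615803/14) = 2644258082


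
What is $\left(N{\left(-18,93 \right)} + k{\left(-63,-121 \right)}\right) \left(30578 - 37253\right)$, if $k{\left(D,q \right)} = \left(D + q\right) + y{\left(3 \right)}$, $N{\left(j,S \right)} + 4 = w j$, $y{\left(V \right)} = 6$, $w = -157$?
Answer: $-17648700$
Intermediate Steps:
$N{\left(j,S \right)} = -4 - 157 j$
$k{\left(D,q \right)} = 6 + D + q$ ($k{\left(D,q \right)} = \left(D + q\right) + 6 = 6 + D + q$)
$\left(N{\left(-18,93 \right)} + k{\left(-63,-121 \right)}\right) \left(30578 - 37253\right) = \left(\left(-4 - -2826\right) - 178\right) \left(30578 - 37253\right) = \left(\left(-4 + 2826\right) - 178\right) \left(-6675\right) = \left(2822 - 178\right) \left(-6675\right) = 2644 \left(-6675\right) = -17648700$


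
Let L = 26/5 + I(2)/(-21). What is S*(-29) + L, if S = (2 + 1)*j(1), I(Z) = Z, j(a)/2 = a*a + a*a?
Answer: -36004/105 ≈ -342.90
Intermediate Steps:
j(a) = 4*a² (j(a) = 2*(a*a + a*a) = 2*(a² + a²) = 2*(2*a²) = 4*a²)
S = 12 (S = (2 + 1)*(4*1²) = 3*(4*1) = 3*4 = 12)
L = 536/105 (L = 26/5 + 2/(-21) = 26*(⅕) + 2*(-1/21) = 26/5 - 2/21 = 536/105 ≈ 5.1048)
S*(-29) + L = 12*(-29) + 536/105 = -348 + 536/105 = -36004/105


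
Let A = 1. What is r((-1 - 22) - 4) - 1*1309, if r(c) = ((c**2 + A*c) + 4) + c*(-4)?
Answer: -495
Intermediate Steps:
r(c) = 4 + c**2 - 3*c (r(c) = ((c**2 + 1*c) + 4) + c*(-4) = ((c**2 + c) + 4) - 4*c = ((c + c**2) + 4) - 4*c = (4 + c + c**2) - 4*c = 4 + c**2 - 3*c)
r((-1 - 22) - 4) - 1*1309 = (4 + ((-1 - 22) - 4)**2 - 3*((-1 - 22) - 4)) - 1*1309 = (4 + (-23 - 4)**2 - 3*(-23 - 4)) - 1309 = (4 + (-27)**2 - 3*(-27)) - 1309 = (4 + 729 + 81) - 1309 = 814 - 1309 = -495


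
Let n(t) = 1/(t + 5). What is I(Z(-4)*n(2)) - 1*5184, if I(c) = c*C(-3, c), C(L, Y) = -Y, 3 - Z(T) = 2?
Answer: -254017/49 ≈ -5184.0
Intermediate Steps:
Z(T) = 1 (Z(T) = 3 - 1*2 = 3 - 2 = 1)
n(t) = 1/(5 + t)
I(c) = -c² (I(c) = c*(-c) = -c²)
I(Z(-4)*n(2)) - 1*5184 = -(1/(5 + 2))² - 1*5184 = -(1/7)² - 5184 = -(1*(⅐))² - 5184 = -(⅐)² - 5184 = -1*1/49 - 5184 = -1/49 - 5184 = -254017/49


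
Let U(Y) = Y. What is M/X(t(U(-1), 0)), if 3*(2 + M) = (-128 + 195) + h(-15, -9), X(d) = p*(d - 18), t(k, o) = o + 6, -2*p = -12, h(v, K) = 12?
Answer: -73/216 ≈ -0.33796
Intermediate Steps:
p = 6 (p = -½*(-12) = 6)
t(k, o) = 6 + o
X(d) = -108 + 6*d (X(d) = 6*(d - 18) = 6*(-18 + d) = -108 + 6*d)
M = 73/3 (M = -2 + ((-128 + 195) + 12)/3 = -2 + (67 + 12)/3 = -2 + (⅓)*79 = -2 + 79/3 = 73/3 ≈ 24.333)
M/X(t(U(-1), 0)) = 73/(3*(-108 + 6*(6 + 0))) = 73/(3*(-108 + 6*6)) = 73/(3*(-108 + 36)) = (73/3)/(-72) = (73/3)*(-1/72) = -73/216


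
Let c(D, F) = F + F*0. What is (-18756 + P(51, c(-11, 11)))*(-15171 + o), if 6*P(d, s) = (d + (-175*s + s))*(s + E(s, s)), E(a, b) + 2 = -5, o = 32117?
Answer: -338886108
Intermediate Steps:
c(D, F) = F (c(D, F) = F + 0 = F)
E(a, b) = -7 (E(a, b) = -2 - 5 = -7)
P(d, s) = (-7 + s)*(d - 174*s)/6 (P(d, s) = ((d + (-175*s + s))*(s - 7))/6 = ((d - 174*s)*(-7 + s))/6 = ((-7 + s)*(d - 174*s))/6 = (-7 + s)*(d - 174*s)/6)
(-18756 + P(51, c(-11, 11)))*(-15171 + o) = (-18756 + (-29*11² + 203*11 - 7/6*51 + (⅙)*51*11))*(-15171 + 32117) = (-18756 + (-29*121 + 2233 - 119/2 + 187/2))*16946 = (-18756 + (-3509 + 2233 - 119/2 + 187/2))*16946 = (-18756 - 1242)*16946 = -19998*16946 = -338886108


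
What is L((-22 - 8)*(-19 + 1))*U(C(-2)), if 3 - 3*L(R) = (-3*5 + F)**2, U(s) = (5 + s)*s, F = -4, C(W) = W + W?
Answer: 1432/3 ≈ 477.33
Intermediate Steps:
C(W) = 2*W
U(s) = s*(5 + s)
L(R) = -358/3 (L(R) = 1 - (-3*5 - 4)**2/3 = 1 - (-15 - 4)**2/3 = 1 - 1/3*(-19)**2 = 1 - 1/3*361 = 1 - 361/3 = -358/3)
L((-22 - 8)*(-19 + 1))*U(C(-2)) = -358*2*(-2)*(5 + 2*(-2))/3 = -(-1432)*(5 - 4)/3 = -(-1432)/3 = -358/3*(-4) = 1432/3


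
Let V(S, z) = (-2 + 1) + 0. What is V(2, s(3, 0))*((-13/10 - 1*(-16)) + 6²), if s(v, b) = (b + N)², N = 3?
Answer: -507/10 ≈ -50.700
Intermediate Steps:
s(v, b) = (3 + b)² (s(v, b) = (b + 3)² = (3 + b)²)
V(S, z) = -1 (V(S, z) = -1 + 0 = -1)
V(2, s(3, 0))*((-13/10 - 1*(-16)) + 6²) = -((-13/10 - 1*(-16)) + 6²) = -((-13*⅒ + 16) + 36) = -((-13/10 + 16) + 36) = -(147/10 + 36) = -1*507/10 = -507/10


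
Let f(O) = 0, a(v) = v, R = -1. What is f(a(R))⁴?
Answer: 0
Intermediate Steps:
f(a(R))⁴ = 0⁴ = 0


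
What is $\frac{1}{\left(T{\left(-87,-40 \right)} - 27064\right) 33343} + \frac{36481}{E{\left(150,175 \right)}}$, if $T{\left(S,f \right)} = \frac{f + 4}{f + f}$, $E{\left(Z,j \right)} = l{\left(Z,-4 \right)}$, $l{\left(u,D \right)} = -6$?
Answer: $- \frac{658394457404513}{108285593718} \approx -6080.2$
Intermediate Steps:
$E{\left(Z,j \right)} = -6$
$T{\left(S,f \right)} = \frac{4 + f}{2 f}$
$\frac{1}{\left(T{\left(-87,-40 \right)} - 27064\right) 33343} + \frac{36481}{E{\left(150,175 \right)}} = \frac{1}{\left(\frac{4 - 40}{2 \left(-40\right)} - 27064\right) 33343} + \frac{36481}{-6} = \frac{1}{\frac{1}{2} \left(- \frac{1}{40}\right) \left(-36\right) - 27064} \cdot \frac{1}{33343} + 36481 \left(- \frac{1}{6}\right) = \frac{1}{\frac{9}{20} - 27064} \cdot \frac{1}{33343} - \frac{36481}{6} = \frac{1}{- \frac{541271}{20}} \cdot \frac{1}{33343} - \frac{36481}{6} = \left(- \frac{20}{541271}\right) \frac{1}{33343} - \frac{36481}{6} = - \frac{20}{18047598953} - \frac{36481}{6} = - \frac{658394457404513}{108285593718}$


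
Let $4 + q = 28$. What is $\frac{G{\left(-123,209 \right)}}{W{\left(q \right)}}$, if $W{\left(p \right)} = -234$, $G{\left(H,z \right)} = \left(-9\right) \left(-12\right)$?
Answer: $- \frac{6}{13} \approx -0.46154$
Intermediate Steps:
$G{\left(H,z \right)} = 108$
$q = 24$ ($q = -4 + 28 = 24$)
$\frac{G{\left(-123,209 \right)}}{W{\left(q \right)}} = \frac{108}{-234} = 108 \left(- \frac{1}{234}\right) = - \frac{6}{13}$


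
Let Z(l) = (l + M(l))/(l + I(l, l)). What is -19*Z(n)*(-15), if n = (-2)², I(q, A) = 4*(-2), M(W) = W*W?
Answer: -1425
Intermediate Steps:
M(W) = W²
I(q, A) = -8
n = 4
Z(l) = (l + l²)/(-8 + l) (Z(l) = (l + l²)/(l - 8) = (l + l²)/(-8 + l))
-19*Z(n)*(-15) = -76*(1 + 4)/(-8 + 4)*(-15) = -76*5/(-4)*(-15) = -76*(-1)*5/4*(-15) = -19*(-5)*(-15) = 95*(-15) = -1425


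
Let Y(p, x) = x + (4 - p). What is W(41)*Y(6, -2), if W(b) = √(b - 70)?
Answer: -4*I*√29 ≈ -21.541*I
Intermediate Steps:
Y(p, x) = 4 + x - p
W(b) = √(-70 + b)
W(41)*Y(6, -2) = √(-70 + 41)*(4 - 2 - 1*6) = √(-29)*(4 - 2 - 6) = (I*√29)*(-4) = -4*I*√29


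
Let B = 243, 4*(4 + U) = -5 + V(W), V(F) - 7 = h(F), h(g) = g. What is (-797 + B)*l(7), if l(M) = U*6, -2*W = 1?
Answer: 24099/2 ≈ 12050.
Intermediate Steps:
W = -½ (W = -½*1 = -½ ≈ -0.50000)
V(F) = 7 + F
U = -29/8 (U = -4 + (-5 + (7 - ½))/4 = -4 + (-5 + 13/2)/4 = -4 + (¼)*(3/2) = -4 + 3/8 = -29/8 ≈ -3.6250)
l(M) = -87/4 (l(M) = -29/8*6 = -87/4)
(-797 + B)*l(7) = (-797 + 243)*(-87/4) = -554*(-87/4) = 24099/2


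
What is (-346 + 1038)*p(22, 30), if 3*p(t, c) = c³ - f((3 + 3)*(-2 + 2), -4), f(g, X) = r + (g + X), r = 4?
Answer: 6228000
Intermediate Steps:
f(g, X) = 4 + X + g (f(g, X) = 4 + (g + X) = 4 + (X + g) = 4 + X + g)
p(t, c) = c³/3 (p(t, c) = (c³ - (4 - 4 + (3 + 3)*(-2 + 2)))/3 = (c³ - (4 - 4 + 6*0))/3 = (c³ - (4 - 4 + 0))/3 = (c³ - 1*0)/3 = (c³ + 0)/3 = c³/3)
(-346 + 1038)*p(22, 30) = (-346 + 1038)*((⅓)*30³) = 692*((⅓)*27000) = 692*9000 = 6228000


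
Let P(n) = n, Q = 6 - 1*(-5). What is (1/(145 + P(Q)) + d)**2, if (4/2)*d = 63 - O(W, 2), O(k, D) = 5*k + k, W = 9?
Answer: 494209/24336 ≈ 20.308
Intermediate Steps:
Q = 11 (Q = 6 + 5 = 11)
O(k, D) = 6*k
d = 9/2 (d = (63 - 6*9)/2 = (63 - 1*54)/2 = (63 - 54)/2 = (1/2)*9 = 9/2 ≈ 4.5000)
(1/(145 + P(Q)) + d)**2 = (1/(145 + 11) + 9/2)**2 = (1/156 + 9/2)**2 = (703/156)**2 = 494209/24336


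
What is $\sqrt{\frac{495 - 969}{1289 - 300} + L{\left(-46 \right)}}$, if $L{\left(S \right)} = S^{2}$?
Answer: $\frac{5 \sqrt{82769410}}{989} \approx 45.995$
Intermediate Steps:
$\sqrt{\frac{495 - 969}{1289 - 300} + L{\left(-46 \right)}} = \sqrt{\frac{495 - 969}{1289 - 300} + \left(-46\right)^{2}} = \sqrt{- \frac{474}{989} + 2116} = \sqrt{\frac{2092250}{989}} = \frac{5 \sqrt{82769410}}{989}$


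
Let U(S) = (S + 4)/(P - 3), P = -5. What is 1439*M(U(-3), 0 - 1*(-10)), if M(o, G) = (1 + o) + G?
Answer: 125193/8 ≈ 15649.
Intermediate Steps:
U(S) = -1/2 - S/8 (U(S) = (S + 4)/(-5 - 3) = (4 + S)/(-8) = (4 + S)*(-1/8) = -1/2 - S/8)
M(o, G) = 1 + G + o
1439*M(U(-3), 0 - 1*(-10)) = 1439*(1 + (0 - 1*(-10)) + (-1/2 - 1/8*(-3))) = 1439*(1 + (0 + 10) + (-1/2 + 3/8)) = 1439*(1 + 10 - 1/8) = 1439*(87/8) = 125193/8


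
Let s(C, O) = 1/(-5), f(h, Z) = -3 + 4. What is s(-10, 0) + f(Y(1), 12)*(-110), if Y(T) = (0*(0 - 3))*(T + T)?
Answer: -551/5 ≈ -110.20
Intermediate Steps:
Y(T) = 0 (Y(T) = (0*(-3))*(2*T) = 0*(2*T) = 0)
f(h, Z) = 1
s(C, O) = -⅕ (s(C, O) = 1*(-⅕) = -⅕)
s(-10, 0) + f(Y(1), 12)*(-110) = -⅕ + 1*(-110) = -⅕ - 110 = -551/5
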